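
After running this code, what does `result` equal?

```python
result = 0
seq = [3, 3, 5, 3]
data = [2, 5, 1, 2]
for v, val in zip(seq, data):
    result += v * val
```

Let's trace through this code step by step.

Initialize: result = 0
Initialize: seq = [3, 3, 5, 3]
Initialize: data = [2, 5, 1, 2]
Entering loop: for v, val in zip(seq, data):

After execution: result = 32
32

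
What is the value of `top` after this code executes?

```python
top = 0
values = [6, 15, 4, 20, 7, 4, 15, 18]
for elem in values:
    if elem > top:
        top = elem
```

Let's trace through this code step by step.

Initialize: top = 0
Initialize: values = [6, 15, 4, 20, 7, 4, 15, 18]
Entering loop: for elem in values:

After execution: top = 20
20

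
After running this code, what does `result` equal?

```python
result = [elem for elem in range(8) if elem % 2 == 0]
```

Let's trace through this code step by step.

Initialize: result = [elem for elem in range(8) if elem % 2 == 0]

After execution: result = [0, 2, 4, 6]
[0, 2, 4, 6]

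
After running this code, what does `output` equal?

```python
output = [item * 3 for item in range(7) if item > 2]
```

Let's trace through this code step by step.

Initialize: output = [item * 3 for item in range(7) if item > 2]

After execution: output = [9, 12, 15, 18]
[9, 12, 15, 18]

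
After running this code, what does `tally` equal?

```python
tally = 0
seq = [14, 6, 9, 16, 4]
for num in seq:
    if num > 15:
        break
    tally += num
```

Let's trace through this code step by step.

Initialize: tally = 0
Initialize: seq = [14, 6, 9, 16, 4]
Entering loop: for num in seq:

After execution: tally = 29
29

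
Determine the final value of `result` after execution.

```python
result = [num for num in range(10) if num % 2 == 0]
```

Let's trace through this code step by step.

Initialize: result = [num for num in range(10) if num % 2 == 0]

After execution: result = [0, 2, 4, 6, 8]
[0, 2, 4, 6, 8]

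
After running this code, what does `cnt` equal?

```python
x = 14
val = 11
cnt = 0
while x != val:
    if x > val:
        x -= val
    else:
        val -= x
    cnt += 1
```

Let's trace through this code step by step.

Initialize: x = 14
Initialize: val = 11
Initialize: cnt = 0
Entering loop: while x != val:

After execution: cnt = 6
6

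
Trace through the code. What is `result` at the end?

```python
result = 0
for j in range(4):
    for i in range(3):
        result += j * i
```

Let's trace through this code step by step.

Initialize: result = 0
Entering loop: for j in range(4):

After execution: result = 18
18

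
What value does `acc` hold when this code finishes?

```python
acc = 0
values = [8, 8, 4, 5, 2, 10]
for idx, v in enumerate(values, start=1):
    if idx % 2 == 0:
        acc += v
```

Let's trace through this code step by step.

Initialize: acc = 0
Initialize: values = [8, 8, 4, 5, 2, 10]
Entering loop: for idx, v in enumerate(values, start=1):

After execution: acc = 23
23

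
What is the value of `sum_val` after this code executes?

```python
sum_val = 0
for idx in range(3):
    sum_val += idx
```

Let's trace through this code step by step.

Initialize: sum_val = 0
Entering loop: for idx in range(3):

After execution: sum_val = 3
3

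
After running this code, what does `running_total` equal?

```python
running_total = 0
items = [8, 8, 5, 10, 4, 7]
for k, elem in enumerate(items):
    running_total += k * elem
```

Let's trace through this code step by step.

Initialize: running_total = 0
Initialize: items = [8, 8, 5, 10, 4, 7]
Entering loop: for k, elem in enumerate(items):

After execution: running_total = 99
99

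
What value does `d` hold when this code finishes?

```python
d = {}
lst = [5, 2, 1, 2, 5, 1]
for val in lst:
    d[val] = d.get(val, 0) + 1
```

Let's trace through this code step by step.

Initialize: d = {}
Initialize: lst = [5, 2, 1, 2, 5, 1]
Entering loop: for val in lst:

After execution: d = {5: 2, 2: 2, 1: 2}
{5: 2, 2: 2, 1: 2}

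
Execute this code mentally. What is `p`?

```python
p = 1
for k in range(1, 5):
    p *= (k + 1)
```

Let's trace through this code step by step.

Initialize: p = 1
Entering loop: for k in range(1, 5):

After execution: p = 120
120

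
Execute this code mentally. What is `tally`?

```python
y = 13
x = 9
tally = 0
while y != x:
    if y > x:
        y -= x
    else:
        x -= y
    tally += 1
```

Let's trace through this code step by step.

Initialize: y = 13
Initialize: x = 9
Initialize: tally = 0
Entering loop: while y != x:

After execution: tally = 6
6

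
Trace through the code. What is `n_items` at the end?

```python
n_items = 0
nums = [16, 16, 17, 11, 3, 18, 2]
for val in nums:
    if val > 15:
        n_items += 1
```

Let's trace through this code step by step.

Initialize: n_items = 0
Initialize: nums = [16, 16, 17, 11, 3, 18, 2]
Entering loop: for val in nums:

After execution: n_items = 4
4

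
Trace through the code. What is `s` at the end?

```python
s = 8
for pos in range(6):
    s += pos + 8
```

Let's trace through this code step by step.

Initialize: s = 8
Entering loop: for pos in range(6):

After execution: s = 71
71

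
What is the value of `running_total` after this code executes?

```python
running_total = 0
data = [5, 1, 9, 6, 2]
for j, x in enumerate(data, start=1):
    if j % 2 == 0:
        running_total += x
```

Let's trace through this code step by step.

Initialize: running_total = 0
Initialize: data = [5, 1, 9, 6, 2]
Entering loop: for j, x in enumerate(data, start=1):

After execution: running_total = 7
7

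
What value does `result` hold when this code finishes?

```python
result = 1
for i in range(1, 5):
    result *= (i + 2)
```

Let's trace through this code step by step.

Initialize: result = 1
Entering loop: for i in range(1, 5):

After execution: result = 360
360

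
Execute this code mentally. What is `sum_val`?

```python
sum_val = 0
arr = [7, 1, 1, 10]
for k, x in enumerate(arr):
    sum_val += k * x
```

Let's trace through this code step by step.

Initialize: sum_val = 0
Initialize: arr = [7, 1, 1, 10]
Entering loop: for k, x in enumerate(arr):

After execution: sum_val = 33
33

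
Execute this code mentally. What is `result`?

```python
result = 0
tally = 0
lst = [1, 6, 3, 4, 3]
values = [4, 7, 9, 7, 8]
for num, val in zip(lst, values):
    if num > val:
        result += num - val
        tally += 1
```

Let's trace through this code step by step.

Initialize: result = 0
Initialize: tally = 0
Initialize: lst = [1, 6, 3, 4, 3]
Initialize: values = [4, 7, 9, 7, 8]
Entering loop: for num, val in zip(lst, values):

After execution: result = 0
0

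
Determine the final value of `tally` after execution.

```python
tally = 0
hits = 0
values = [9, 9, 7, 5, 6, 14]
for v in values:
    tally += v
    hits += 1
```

Let's trace through this code step by step.

Initialize: tally = 0
Initialize: hits = 0
Initialize: values = [9, 9, 7, 5, 6, 14]
Entering loop: for v in values:

After execution: tally = 50
50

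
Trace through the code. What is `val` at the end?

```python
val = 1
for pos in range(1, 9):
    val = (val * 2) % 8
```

Let's trace through this code step by step.

Initialize: val = 1
Entering loop: for pos in range(1, 9):

After execution: val = 0
0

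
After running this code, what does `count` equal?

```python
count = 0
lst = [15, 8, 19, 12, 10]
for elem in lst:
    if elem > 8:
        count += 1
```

Let's trace through this code step by step.

Initialize: count = 0
Initialize: lst = [15, 8, 19, 12, 10]
Entering loop: for elem in lst:

After execution: count = 4
4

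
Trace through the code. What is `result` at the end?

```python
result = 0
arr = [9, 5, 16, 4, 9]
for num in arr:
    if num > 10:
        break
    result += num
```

Let's trace through this code step by step.

Initialize: result = 0
Initialize: arr = [9, 5, 16, 4, 9]
Entering loop: for num in arr:

After execution: result = 14
14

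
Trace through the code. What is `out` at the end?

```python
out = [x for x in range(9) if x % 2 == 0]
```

Let's trace through this code step by step.

Initialize: out = [x for x in range(9) if x % 2 == 0]

After execution: out = [0, 2, 4, 6, 8]
[0, 2, 4, 6, 8]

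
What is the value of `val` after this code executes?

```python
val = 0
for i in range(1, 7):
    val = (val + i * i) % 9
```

Let's trace through this code step by step.

Initialize: val = 0
Entering loop: for i in range(1, 7):

After execution: val = 1
1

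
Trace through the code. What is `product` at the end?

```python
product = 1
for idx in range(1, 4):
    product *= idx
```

Let's trace through this code step by step.

Initialize: product = 1
Entering loop: for idx in range(1, 4):

After execution: product = 6
6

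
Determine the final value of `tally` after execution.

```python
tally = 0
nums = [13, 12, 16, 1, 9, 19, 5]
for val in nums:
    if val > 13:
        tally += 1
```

Let's trace through this code step by step.

Initialize: tally = 0
Initialize: nums = [13, 12, 16, 1, 9, 19, 5]
Entering loop: for val in nums:

After execution: tally = 2
2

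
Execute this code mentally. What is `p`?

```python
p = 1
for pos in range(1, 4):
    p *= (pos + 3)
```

Let's trace through this code step by step.

Initialize: p = 1
Entering loop: for pos in range(1, 4):

After execution: p = 120
120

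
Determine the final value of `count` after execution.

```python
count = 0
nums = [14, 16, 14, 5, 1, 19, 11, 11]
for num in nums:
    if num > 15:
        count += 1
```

Let's trace through this code step by step.

Initialize: count = 0
Initialize: nums = [14, 16, 14, 5, 1, 19, 11, 11]
Entering loop: for num in nums:

After execution: count = 2
2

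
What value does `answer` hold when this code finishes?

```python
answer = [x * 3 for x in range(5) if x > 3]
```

Let's trace through this code step by step.

Initialize: answer = [x * 3 for x in range(5) if x > 3]

After execution: answer = [12]
[12]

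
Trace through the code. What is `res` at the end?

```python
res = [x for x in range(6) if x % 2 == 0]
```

Let's trace through this code step by step.

Initialize: res = [x for x in range(6) if x % 2 == 0]

After execution: res = [0, 2, 4]
[0, 2, 4]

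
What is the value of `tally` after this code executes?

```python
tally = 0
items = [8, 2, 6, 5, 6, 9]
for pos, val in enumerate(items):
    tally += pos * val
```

Let's trace through this code step by step.

Initialize: tally = 0
Initialize: items = [8, 2, 6, 5, 6, 9]
Entering loop: for pos, val in enumerate(items):

After execution: tally = 98
98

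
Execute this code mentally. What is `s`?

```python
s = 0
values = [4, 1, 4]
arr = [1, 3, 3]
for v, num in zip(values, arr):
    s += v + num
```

Let's trace through this code step by step.

Initialize: s = 0
Initialize: values = [4, 1, 4]
Initialize: arr = [1, 3, 3]
Entering loop: for v, num in zip(values, arr):

After execution: s = 16
16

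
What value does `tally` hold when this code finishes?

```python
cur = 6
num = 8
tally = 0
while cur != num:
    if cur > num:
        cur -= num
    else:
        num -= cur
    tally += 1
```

Let's trace through this code step by step.

Initialize: cur = 6
Initialize: num = 8
Initialize: tally = 0
Entering loop: while cur != num:

After execution: tally = 3
3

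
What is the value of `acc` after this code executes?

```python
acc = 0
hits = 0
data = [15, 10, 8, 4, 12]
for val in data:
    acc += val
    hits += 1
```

Let's trace through this code step by step.

Initialize: acc = 0
Initialize: hits = 0
Initialize: data = [15, 10, 8, 4, 12]
Entering loop: for val in data:

After execution: acc = 49
49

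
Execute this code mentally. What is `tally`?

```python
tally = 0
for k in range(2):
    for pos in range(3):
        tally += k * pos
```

Let's trace through this code step by step.

Initialize: tally = 0
Entering loop: for k in range(2):

After execution: tally = 3
3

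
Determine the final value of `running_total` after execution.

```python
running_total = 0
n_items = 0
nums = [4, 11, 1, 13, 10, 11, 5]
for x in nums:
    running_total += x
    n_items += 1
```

Let's trace through this code step by step.

Initialize: running_total = 0
Initialize: n_items = 0
Initialize: nums = [4, 11, 1, 13, 10, 11, 5]
Entering loop: for x in nums:

After execution: running_total = 55
55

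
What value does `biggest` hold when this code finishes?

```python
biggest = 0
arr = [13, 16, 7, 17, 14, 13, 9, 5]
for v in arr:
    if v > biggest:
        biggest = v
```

Let's trace through this code step by step.

Initialize: biggest = 0
Initialize: arr = [13, 16, 7, 17, 14, 13, 9, 5]
Entering loop: for v in arr:

After execution: biggest = 17
17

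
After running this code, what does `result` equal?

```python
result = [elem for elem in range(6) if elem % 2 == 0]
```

Let's trace through this code step by step.

Initialize: result = [elem for elem in range(6) if elem % 2 == 0]

After execution: result = [0, 2, 4]
[0, 2, 4]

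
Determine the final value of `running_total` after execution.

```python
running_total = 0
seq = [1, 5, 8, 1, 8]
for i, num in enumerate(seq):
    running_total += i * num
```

Let's trace through this code step by step.

Initialize: running_total = 0
Initialize: seq = [1, 5, 8, 1, 8]
Entering loop: for i, num in enumerate(seq):

After execution: running_total = 56
56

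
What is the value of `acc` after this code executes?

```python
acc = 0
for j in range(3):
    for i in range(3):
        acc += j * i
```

Let's trace through this code step by step.

Initialize: acc = 0
Entering loop: for j in range(3):

After execution: acc = 9
9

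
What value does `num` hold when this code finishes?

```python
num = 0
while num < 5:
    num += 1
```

Let's trace through this code step by step.

Initialize: num = 0
Entering loop: while num < 5:

After execution: num = 5
5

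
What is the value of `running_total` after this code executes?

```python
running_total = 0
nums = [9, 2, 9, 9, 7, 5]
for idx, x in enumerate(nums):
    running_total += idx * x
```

Let's trace through this code step by step.

Initialize: running_total = 0
Initialize: nums = [9, 2, 9, 9, 7, 5]
Entering loop: for idx, x in enumerate(nums):

After execution: running_total = 100
100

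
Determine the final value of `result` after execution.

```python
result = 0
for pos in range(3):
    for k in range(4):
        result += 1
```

Let's trace through this code step by step.

Initialize: result = 0
Entering loop: for pos in range(3):

After execution: result = 12
12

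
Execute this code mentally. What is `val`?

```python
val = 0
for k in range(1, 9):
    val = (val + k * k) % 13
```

Let's trace through this code step by step.

Initialize: val = 0
Entering loop: for k in range(1, 9):

After execution: val = 9
9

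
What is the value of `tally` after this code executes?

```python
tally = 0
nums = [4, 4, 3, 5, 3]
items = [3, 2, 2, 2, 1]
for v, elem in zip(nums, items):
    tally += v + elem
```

Let's trace through this code step by step.

Initialize: tally = 0
Initialize: nums = [4, 4, 3, 5, 3]
Initialize: items = [3, 2, 2, 2, 1]
Entering loop: for v, elem in zip(nums, items):

After execution: tally = 29
29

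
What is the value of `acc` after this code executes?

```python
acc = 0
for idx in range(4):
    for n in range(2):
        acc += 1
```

Let's trace through this code step by step.

Initialize: acc = 0
Entering loop: for idx in range(4):

After execution: acc = 8
8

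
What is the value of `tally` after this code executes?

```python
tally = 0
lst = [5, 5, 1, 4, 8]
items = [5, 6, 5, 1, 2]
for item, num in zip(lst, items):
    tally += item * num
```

Let's trace through this code step by step.

Initialize: tally = 0
Initialize: lst = [5, 5, 1, 4, 8]
Initialize: items = [5, 6, 5, 1, 2]
Entering loop: for item, num in zip(lst, items):

After execution: tally = 80
80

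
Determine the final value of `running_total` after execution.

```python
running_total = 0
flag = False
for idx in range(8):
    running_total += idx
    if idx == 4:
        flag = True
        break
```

Let's trace through this code step by step.

Initialize: running_total = 0
Initialize: flag = False
Entering loop: for idx in range(8):

After execution: running_total = 10
10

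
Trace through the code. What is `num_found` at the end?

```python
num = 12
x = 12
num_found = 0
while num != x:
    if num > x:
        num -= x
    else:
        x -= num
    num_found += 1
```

Let's trace through this code step by step.

Initialize: num = 12
Initialize: x = 12
Initialize: num_found = 0
Entering loop: while num != x:

After execution: num_found = 0
0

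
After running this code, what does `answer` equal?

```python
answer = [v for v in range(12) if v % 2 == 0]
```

Let's trace through this code step by step.

Initialize: answer = [v for v in range(12) if v % 2 == 0]

After execution: answer = [0, 2, 4, 6, 8, 10]
[0, 2, 4, 6, 8, 10]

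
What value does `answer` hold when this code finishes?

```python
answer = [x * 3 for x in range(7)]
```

Let's trace through this code step by step.

Initialize: answer = [x * 3 for x in range(7)]

After execution: answer = [0, 3, 6, 9, 12, 15, 18]
[0, 3, 6, 9, 12, 15, 18]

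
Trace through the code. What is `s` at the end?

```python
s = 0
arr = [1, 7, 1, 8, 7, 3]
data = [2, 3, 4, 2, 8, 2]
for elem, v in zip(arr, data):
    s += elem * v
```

Let's trace through this code step by step.

Initialize: s = 0
Initialize: arr = [1, 7, 1, 8, 7, 3]
Initialize: data = [2, 3, 4, 2, 8, 2]
Entering loop: for elem, v in zip(arr, data):

After execution: s = 105
105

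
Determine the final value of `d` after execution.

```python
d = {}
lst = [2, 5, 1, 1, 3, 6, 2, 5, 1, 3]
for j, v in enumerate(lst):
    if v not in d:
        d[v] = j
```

Let's trace through this code step by step.

Initialize: d = {}
Initialize: lst = [2, 5, 1, 1, 3, 6, 2, 5, 1, 3]
Entering loop: for j, v in enumerate(lst):

After execution: d = {2: 0, 5: 1, 1: 2, 3: 4, 6: 5}
{2: 0, 5: 1, 1: 2, 3: 4, 6: 5}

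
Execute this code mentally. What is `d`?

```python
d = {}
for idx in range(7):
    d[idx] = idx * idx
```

Let's trace through this code step by step.

Initialize: d = {}
Entering loop: for idx in range(7):

After execution: d = {0: 0, 1: 1, 2: 4, 3: 9, 4: 16, 5: 25, 6: 36}
{0: 0, 1: 1, 2: 4, 3: 9, 4: 16, 5: 25, 6: 36}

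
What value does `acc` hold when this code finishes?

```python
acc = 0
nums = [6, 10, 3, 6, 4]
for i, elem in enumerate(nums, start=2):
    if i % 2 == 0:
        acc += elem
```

Let's trace through this code step by step.

Initialize: acc = 0
Initialize: nums = [6, 10, 3, 6, 4]
Entering loop: for i, elem in enumerate(nums, start=2):

After execution: acc = 13
13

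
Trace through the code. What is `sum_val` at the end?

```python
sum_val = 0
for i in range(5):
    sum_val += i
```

Let's trace through this code step by step.

Initialize: sum_val = 0
Entering loop: for i in range(5):

After execution: sum_val = 10
10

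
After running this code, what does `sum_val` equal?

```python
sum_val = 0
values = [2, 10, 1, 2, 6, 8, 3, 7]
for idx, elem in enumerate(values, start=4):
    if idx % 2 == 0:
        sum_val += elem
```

Let's trace through this code step by step.

Initialize: sum_val = 0
Initialize: values = [2, 10, 1, 2, 6, 8, 3, 7]
Entering loop: for idx, elem in enumerate(values, start=4):

After execution: sum_val = 12
12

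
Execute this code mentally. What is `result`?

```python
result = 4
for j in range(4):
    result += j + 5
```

Let's trace through this code step by step.

Initialize: result = 4
Entering loop: for j in range(4):

After execution: result = 30
30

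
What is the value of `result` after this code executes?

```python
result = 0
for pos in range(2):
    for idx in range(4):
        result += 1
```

Let's trace through this code step by step.

Initialize: result = 0
Entering loop: for pos in range(2):

After execution: result = 8
8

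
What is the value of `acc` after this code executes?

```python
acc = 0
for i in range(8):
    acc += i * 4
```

Let's trace through this code step by step.

Initialize: acc = 0
Entering loop: for i in range(8):

After execution: acc = 112
112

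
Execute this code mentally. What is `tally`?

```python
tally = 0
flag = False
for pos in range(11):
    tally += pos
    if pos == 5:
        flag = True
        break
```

Let's trace through this code step by step.

Initialize: tally = 0
Initialize: flag = False
Entering loop: for pos in range(11):

After execution: tally = 15
15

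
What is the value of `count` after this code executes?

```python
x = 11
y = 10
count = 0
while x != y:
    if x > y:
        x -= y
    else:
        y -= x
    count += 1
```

Let's trace through this code step by step.

Initialize: x = 11
Initialize: y = 10
Initialize: count = 0
Entering loop: while x != y:

After execution: count = 10
10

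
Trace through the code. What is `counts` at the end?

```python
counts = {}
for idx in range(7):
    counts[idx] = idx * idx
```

Let's trace through this code step by step.

Initialize: counts = {}
Entering loop: for idx in range(7):

After execution: counts = {0: 0, 1: 1, 2: 4, 3: 9, 4: 16, 5: 25, 6: 36}
{0: 0, 1: 1, 2: 4, 3: 9, 4: 16, 5: 25, 6: 36}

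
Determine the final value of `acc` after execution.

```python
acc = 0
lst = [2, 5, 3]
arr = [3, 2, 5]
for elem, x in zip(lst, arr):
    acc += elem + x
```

Let's trace through this code step by step.

Initialize: acc = 0
Initialize: lst = [2, 5, 3]
Initialize: arr = [3, 2, 5]
Entering loop: for elem, x in zip(lst, arr):

After execution: acc = 20
20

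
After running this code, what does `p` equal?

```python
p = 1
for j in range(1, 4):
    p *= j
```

Let's trace through this code step by step.

Initialize: p = 1
Entering loop: for j in range(1, 4):

After execution: p = 6
6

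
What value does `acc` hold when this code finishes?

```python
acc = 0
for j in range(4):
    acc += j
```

Let's trace through this code step by step.

Initialize: acc = 0
Entering loop: for j in range(4):

After execution: acc = 6
6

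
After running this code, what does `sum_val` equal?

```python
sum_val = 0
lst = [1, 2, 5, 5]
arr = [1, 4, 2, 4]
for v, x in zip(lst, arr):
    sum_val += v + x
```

Let's trace through this code step by step.

Initialize: sum_val = 0
Initialize: lst = [1, 2, 5, 5]
Initialize: arr = [1, 4, 2, 4]
Entering loop: for v, x in zip(lst, arr):

After execution: sum_val = 24
24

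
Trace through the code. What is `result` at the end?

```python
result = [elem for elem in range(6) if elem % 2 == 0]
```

Let's trace through this code step by step.

Initialize: result = [elem for elem in range(6) if elem % 2 == 0]

After execution: result = [0, 2, 4]
[0, 2, 4]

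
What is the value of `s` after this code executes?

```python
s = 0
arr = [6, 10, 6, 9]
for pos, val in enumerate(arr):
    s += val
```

Let's trace through this code step by step.

Initialize: s = 0
Initialize: arr = [6, 10, 6, 9]
Entering loop: for pos, val in enumerate(arr):

After execution: s = 31
31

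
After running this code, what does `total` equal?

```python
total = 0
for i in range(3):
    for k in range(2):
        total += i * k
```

Let's trace through this code step by step.

Initialize: total = 0
Entering loop: for i in range(3):

After execution: total = 3
3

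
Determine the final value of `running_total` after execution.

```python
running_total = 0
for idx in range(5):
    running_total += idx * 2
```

Let's trace through this code step by step.

Initialize: running_total = 0
Entering loop: for idx in range(5):

After execution: running_total = 20
20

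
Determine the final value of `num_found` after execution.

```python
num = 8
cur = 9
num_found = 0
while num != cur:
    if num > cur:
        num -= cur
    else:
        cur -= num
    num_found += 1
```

Let's trace through this code step by step.

Initialize: num = 8
Initialize: cur = 9
Initialize: num_found = 0
Entering loop: while num != cur:

After execution: num_found = 8
8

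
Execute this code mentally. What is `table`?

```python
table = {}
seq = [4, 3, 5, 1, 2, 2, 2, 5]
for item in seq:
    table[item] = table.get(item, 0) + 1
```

Let's trace through this code step by step.

Initialize: table = {}
Initialize: seq = [4, 3, 5, 1, 2, 2, 2, 5]
Entering loop: for item in seq:

After execution: table = {4: 1, 3: 1, 5: 2, 1: 1, 2: 3}
{4: 1, 3: 1, 5: 2, 1: 1, 2: 3}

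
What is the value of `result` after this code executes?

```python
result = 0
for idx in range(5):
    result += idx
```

Let's trace through this code step by step.

Initialize: result = 0
Entering loop: for idx in range(5):

After execution: result = 10
10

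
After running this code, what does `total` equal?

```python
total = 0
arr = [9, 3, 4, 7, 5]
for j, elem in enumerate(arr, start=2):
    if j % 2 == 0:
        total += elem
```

Let's trace through this code step by step.

Initialize: total = 0
Initialize: arr = [9, 3, 4, 7, 5]
Entering loop: for j, elem in enumerate(arr, start=2):

After execution: total = 18
18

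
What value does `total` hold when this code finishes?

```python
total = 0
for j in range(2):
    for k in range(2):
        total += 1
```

Let's trace through this code step by step.

Initialize: total = 0
Entering loop: for j in range(2):

After execution: total = 4
4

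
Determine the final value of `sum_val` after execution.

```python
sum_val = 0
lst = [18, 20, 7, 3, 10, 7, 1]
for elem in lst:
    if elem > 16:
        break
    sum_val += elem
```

Let's trace through this code step by step.

Initialize: sum_val = 0
Initialize: lst = [18, 20, 7, 3, 10, 7, 1]
Entering loop: for elem in lst:

After execution: sum_val = 0
0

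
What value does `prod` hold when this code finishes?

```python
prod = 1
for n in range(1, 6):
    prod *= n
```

Let's trace through this code step by step.

Initialize: prod = 1
Entering loop: for n in range(1, 6):

After execution: prod = 120
120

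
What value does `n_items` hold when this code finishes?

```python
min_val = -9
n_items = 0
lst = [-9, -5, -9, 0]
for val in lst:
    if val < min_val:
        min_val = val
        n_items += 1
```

Let's trace through this code step by step.

Initialize: min_val = -9
Initialize: n_items = 0
Initialize: lst = [-9, -5, -9, 0]
Entering loop: for val in lst:

After execution: n_items = 0
0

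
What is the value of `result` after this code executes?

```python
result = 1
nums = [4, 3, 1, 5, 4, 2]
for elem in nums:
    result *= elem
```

Let's trace through this code step by step.

Initialize: result = 1
Initialize: nums = [4, 3, 1, 5, 4, 2]
Entering loop: for elem in nums:

After execution: result = 480
480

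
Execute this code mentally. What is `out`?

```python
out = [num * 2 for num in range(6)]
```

Let's trace through this code step by step.

Initialize: out = [num * 2 for num in range(6)]

After execution: out = [0, 2, 4, 6, 8, 10]
[0, 2, 4, 6, 8, 10]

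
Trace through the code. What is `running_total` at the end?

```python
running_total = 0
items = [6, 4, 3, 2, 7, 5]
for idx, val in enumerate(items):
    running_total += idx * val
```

Let's trace through this code step by step.

Initialize: running_total = 0
Initialize: items = [6, 4, 3, 2, 7, 5]
Entering loop: for idx, val in enumerate(items):

After execution: running_total = 69
69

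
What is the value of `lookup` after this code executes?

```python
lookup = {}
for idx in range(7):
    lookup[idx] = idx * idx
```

Let's trace through this code step by step.

Initialize: lookup = {}
Entering loop: for idx in range(7):

After execution: lookup = {0: 0, 1: 1, 2: 4, 3: 9, 4: 16, 5: 25, 6: 36}
{0: 0, 1: 1, 2: 4, 3: 9, 4: 16, 5: 25, 6: 36}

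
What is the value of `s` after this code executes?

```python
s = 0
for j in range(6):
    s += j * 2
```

Let's trace through this code step by step.

Initialize: s = 0
Entering loop: for j in range(6):

After execution: s = 30
30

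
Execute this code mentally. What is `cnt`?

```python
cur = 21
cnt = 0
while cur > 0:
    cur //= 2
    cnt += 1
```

Let's trace through this code step by step.

Initialize: cur = 21
Initialize: cnt = 0
Entering loop: while cur > 0:

After execution: cnt = 5
5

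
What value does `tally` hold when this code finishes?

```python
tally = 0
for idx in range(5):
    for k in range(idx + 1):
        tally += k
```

Let's trace through this code step by step.

Initialize: tally = 0
Entering loop: for idx in range(5):

After execution: tally = 20
20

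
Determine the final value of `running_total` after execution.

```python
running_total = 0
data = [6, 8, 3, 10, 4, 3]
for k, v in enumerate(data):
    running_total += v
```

Let's trace through this code step by step.

Initialize: running_total = 0
Initialize: data = [6, 8, 3, 10, 4, 3]
Entering loop: for k, v in enumerate(data):

After execution: running_total = 34
34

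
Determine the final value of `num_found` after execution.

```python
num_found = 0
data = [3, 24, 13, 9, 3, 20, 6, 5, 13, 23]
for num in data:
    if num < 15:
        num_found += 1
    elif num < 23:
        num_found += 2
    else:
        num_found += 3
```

Let's trace through this code step by step.

Initialize: num_found = 0
Initialize: data = [3, 24, 13, 9, 3, 20, 6, 5, 13, 23]
Entering loop: for num in data:

After execution: num_found = 15
15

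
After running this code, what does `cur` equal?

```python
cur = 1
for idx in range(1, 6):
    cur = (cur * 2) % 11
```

Let's trace through this code step by step.

Initialize: cur = 1
Entering loop: for idx in range(1, 6):

After execution: cur = 10
10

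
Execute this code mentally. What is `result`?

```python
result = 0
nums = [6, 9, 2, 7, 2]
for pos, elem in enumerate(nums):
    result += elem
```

Let's trace through this code step by step.

Initialize: result = 0
Initialize: nums = [6, 9, 2, 7, 2]
Entering loop: for pos, elem in enumerate(nums):

After execution: result = 26
26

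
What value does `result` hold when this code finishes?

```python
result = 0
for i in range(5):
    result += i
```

Let's trace through this code step by step.

Initialize: result = 0
Entering loop: for i in range(5):

After execution: result = 10
10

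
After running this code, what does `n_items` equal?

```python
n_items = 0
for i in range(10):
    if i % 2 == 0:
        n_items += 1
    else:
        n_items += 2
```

Let's trace through this code step by step.

Initialize: n_items = 0
Entering loop: for i in range(10):

After execution: n_items = 15
15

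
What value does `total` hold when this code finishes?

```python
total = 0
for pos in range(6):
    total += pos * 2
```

Let's trace through this code step by step.

Initialize: total = 0
Entering loop: for pos in range(6):

After execution: total = 30
30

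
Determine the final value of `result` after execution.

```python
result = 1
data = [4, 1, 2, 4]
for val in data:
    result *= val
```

Let's trace through this code step by step.

Initialize: result = 1
Initialize: data = [4, 1, 2, 4]
Entering loop: for val in data:

After execution: result = 32
32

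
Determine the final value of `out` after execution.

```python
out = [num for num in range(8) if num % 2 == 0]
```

Let's trace through this code step by step.

Initialize: out = [num for num in range(8) if num % 2 == 0]

After execution: out = [0, 2, 4, 6]
[0, 2, 4, 6]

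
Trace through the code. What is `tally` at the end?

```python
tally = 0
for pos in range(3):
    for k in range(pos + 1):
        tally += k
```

Let's trace through this code step by step.

Initialize: tally = 0
Entering loop: for pos in range(3):

After execution: tally = 4
4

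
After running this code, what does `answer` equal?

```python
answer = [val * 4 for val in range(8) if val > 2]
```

Let's trace through this code step by step.

Initialize: answer = [val * 4 for val in range(8) if val > 2]

After execution: answer = [12, 16, 20, 24, 28]
[12, 16, 20, 24, 28]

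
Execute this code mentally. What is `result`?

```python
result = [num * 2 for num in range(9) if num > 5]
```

Let's trace through this code step by step.

Initialize: result = [num * 2 for num in range(9) if num > 5]

After execution: result = [12, 14, 16]
[12, 14, 16]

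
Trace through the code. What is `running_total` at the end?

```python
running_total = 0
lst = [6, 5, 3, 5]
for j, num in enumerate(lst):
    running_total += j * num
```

Let's trace through this code step by step.

Initialize: running_total = 0
Initialize: lst = [6, 5, 3, 5]
Entering loop: for j, num in enumerate(lst):

After execution: running_total = 26
26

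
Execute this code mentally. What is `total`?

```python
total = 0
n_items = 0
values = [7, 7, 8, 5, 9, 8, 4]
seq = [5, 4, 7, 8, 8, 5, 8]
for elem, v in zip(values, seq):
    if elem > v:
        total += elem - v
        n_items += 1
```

Let's trace through this code step by step.

Initialize: total = 0
Initialize: n_items = 0
Initialize: values = [7, 7, 8, 5, 9, 8, 4]
Initialize: seq = [5, 4, 7, 8, 8, 5, 8]
Entering loop: for elem, v in zip(values, seq):

After execution: total = 10
10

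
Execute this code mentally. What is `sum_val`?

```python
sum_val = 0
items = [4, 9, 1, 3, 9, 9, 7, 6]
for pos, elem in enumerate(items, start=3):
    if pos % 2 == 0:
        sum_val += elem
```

Let's trace through this code step by step.

Initialize: sum_val = 0
Initialize: items = [4, 9, 1, 3, 9, 9, 7, 6]
Entering loop: for pos, elem in enumerate(items, start=3):

After execution: sum_val = 27
27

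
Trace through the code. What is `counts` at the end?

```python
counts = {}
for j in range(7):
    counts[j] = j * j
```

Let's trace through this code step by step.

Initialize: counts = {}
Entering loop: for j in range(7):

After execution: counts = {0: 0, 1: 1, 2: 4, 3: 9, 4: 16, 5: 25, 6: 36}
{0: 0, 1: 1, 2: 4, 3: 9, 4: 16, 5: 25, 6: 36}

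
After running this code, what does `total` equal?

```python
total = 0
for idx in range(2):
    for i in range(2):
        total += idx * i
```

Let's trace through this code step by step.

Initialize: total = 0
Entering loop: for idx in range(2):

After execution: total = 1
1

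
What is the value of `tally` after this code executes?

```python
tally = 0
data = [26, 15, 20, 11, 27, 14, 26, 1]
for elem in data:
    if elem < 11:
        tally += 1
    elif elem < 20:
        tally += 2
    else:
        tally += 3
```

Let's trace through this code step by step.

Initialize: tally = 0
Initialize: data = [26, 15, 20, 11, 27, 14, 26, 1]
Entering loop: for elem in data:

After execution: tally = 19
19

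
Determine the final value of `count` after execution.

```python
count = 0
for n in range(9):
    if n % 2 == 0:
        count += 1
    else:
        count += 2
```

Let's trace through this code step by step.

Initialize: count = 0
Entering loop: for n in range(9):

After execution: count = 13
13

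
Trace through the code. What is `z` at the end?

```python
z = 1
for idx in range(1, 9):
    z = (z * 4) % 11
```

Let's trace through this code step by step.

Initialize: z = 1
Entering loop: for idx in range(1, 9):

After execution: z = 9
9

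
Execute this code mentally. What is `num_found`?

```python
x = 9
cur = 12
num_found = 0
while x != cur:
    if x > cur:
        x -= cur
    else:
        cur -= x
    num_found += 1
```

Let's trace through this code step by step.

Initialize: x = 9
Initialize: cur = 12
Initialize: num_found = 0
Entering loop: while x != cur:

After execution: num_found = 3
3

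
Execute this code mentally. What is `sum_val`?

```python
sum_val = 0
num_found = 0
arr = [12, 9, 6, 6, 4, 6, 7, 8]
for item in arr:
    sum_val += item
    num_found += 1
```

Let's trace through this code step by step.

Initialize: sum_val = 0
Initialize: num_found = 0
Initialize: arr = [12, 9, 6, 6, 4, 6, 7, 8]
Entering loop: for item in arr:

After execution: sum_val = 58
58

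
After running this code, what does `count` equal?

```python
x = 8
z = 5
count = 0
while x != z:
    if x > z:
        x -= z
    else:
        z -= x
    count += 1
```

Let's trace through this code step by step.

Initialize: x = 8
Initialize: z = 5
Initialize: count = 0
Entering loop: while x != z:

After execution: count = 4
4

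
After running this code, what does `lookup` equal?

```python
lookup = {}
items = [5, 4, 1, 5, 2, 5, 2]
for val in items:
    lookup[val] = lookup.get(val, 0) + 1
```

Let's trace through this code step by step.

Initialize: lookup = {}
Initialize: items = [5, 4, 1, 5, 2, 5, 2]
Entering loop: for val in items:

After execution: lookup = {5: 3, 4: 1, 1: 1, 2: 2}
{5: 3, 4: 1, 1: 1, 2: 2}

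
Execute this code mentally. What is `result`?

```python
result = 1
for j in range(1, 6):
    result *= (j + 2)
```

Let's trace through this code step by step.

Initialize: result = 1
Entering loop: for j in range(1, 6):

After execution: result = 2520
2520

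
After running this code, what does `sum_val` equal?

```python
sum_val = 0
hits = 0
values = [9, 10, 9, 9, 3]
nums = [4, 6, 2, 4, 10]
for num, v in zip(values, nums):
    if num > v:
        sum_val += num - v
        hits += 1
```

Let's trace through this code step by step.

Initialize: sum_val = 0
Initialize: hits = 0
Initialize: values = [9, 10, 9, 9, 3]
Initialize: nums = [4, 6, 2, 4, 10]
Entering loop: for num, v in zip(values, nums):

After execution: sum_val = 21
21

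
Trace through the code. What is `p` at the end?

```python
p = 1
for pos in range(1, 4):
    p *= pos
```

Let's trace through this code step by step.

Initialize: p = 1
Entering loop: for pos in range(1, 4):

After execution: p = 6
6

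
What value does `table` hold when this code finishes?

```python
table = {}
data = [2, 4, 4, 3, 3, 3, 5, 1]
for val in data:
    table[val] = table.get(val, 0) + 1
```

Let's trace through this code step by step.

Initialize: table = {}
Initialize: data = [2, 4, 4, 3, 3, 3, 5, 1]
Entering loop: for val in data:

After execution: table = {2: 1, 4: 2, 3: 3, 5: 1, 1: 1}
{2: 1, 4: 2, 3: 3, 5: 1, 1: 1}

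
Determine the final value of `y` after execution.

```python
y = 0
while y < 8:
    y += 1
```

Let's trace through this code step by step.

Initialize: y = 0
Entering loop: while y < 8:

After execution: y = 8
8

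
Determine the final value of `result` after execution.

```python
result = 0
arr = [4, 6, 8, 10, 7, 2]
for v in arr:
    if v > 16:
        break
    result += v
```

Let's trace through this code step by step.

Initialize: result = 0
Initialize: arr = [4, 6, 8, 10, 7, 2]
Entering loop: for v in arr:

After execution: result = 37
37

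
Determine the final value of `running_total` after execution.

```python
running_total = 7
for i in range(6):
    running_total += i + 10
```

Let's trace through this code step by step.

Initialize: running_total = 7
Entering loop: for i in range(6):

After execution: running_total = 82
82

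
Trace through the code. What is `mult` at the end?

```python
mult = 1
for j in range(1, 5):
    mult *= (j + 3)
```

Let's trace through this code step by step.

Initialize: mult = 1
Entering loop: for j in range(1, 5):

After execution: mult = 840
840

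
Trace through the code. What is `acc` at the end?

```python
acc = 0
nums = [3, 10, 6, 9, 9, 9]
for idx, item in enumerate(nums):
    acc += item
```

Let's trace through this code step by step.

Initialize: acc = 0
Initialize: nums = [3, 10, 6, 9, 9, 9]
Entering loop: for idx, item in enumerate(nums):

After execution: acc = 46
46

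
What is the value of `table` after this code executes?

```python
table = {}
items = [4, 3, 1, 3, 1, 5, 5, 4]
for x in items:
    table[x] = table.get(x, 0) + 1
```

Let's trace through this code step by step.

Initialize: table = {}
Initialize: items = [4, 3, 1, 3, 1, 5, 5, 4]
Entering loop: for x in items:

After execution: table = {4: 2, 3: 2, 1: 2, 5: 2}
{4: 2, 3: 2, 1: 2, 5: 2}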